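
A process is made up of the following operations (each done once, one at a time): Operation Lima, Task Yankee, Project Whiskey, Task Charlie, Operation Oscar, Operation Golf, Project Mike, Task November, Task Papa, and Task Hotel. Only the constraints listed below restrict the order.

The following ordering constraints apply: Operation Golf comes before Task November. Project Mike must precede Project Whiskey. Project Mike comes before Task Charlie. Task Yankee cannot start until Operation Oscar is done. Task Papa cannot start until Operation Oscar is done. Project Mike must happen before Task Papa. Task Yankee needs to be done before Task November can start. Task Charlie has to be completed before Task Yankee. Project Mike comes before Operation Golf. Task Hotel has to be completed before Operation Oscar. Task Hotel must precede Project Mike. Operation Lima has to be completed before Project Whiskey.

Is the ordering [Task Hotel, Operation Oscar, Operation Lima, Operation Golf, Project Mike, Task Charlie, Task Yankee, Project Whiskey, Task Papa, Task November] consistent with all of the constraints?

Here Project Mike comes after Operation Golf.
Since Project Mike is required before Operation Golf, the ordering is invalid.

No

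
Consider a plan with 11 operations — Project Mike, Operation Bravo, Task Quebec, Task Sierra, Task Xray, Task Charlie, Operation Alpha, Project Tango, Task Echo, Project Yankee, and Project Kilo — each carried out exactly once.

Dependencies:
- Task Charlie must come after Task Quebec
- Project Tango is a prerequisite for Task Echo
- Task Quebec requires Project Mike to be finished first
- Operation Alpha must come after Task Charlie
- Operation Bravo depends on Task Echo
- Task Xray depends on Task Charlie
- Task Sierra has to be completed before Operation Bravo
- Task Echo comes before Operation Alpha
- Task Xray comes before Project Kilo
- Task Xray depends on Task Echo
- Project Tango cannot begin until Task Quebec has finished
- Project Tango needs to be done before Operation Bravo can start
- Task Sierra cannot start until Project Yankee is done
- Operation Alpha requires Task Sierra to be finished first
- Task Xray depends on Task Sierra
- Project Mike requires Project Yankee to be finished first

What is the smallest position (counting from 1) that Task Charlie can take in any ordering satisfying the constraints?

4

Every operation that must precede Task Charlie has to come before it. Tracing all chains that end at Task Charlie, those operations are: Project Mike, Task Quebec, Project Yankee — 3 in total.
So at minimum 3 operations come before Task Charlie, putting Task Charlie no earlier than position 4. That position is achievable by scheduling exactly those predecessors first.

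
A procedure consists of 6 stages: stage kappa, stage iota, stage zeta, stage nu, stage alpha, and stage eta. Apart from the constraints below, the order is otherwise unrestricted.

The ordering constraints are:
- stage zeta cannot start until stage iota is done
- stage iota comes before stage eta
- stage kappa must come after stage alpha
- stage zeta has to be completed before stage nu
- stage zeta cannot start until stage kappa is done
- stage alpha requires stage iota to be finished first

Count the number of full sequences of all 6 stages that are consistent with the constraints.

Only stage iota has no prerequisites, so it must go first.
Systematically extending each partial ordering one stage at a time and counting, there are 5 complete orderings.

5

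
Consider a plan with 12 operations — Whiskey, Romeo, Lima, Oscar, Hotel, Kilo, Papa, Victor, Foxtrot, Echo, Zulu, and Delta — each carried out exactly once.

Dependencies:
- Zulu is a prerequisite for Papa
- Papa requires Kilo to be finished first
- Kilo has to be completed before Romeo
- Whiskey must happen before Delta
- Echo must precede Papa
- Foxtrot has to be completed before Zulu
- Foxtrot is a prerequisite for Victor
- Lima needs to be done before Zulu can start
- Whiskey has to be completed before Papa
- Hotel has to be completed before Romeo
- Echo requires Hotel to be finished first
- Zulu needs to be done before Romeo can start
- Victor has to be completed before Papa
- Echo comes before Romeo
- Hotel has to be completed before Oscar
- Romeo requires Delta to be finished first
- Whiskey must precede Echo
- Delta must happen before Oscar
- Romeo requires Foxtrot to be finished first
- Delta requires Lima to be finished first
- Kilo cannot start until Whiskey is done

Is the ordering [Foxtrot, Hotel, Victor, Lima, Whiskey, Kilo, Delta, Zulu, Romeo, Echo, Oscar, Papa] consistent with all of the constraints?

No

The sequence places Romeo ahead of Echo.
But one of the constraints requires Echo before Romeo, so this ordering violates it.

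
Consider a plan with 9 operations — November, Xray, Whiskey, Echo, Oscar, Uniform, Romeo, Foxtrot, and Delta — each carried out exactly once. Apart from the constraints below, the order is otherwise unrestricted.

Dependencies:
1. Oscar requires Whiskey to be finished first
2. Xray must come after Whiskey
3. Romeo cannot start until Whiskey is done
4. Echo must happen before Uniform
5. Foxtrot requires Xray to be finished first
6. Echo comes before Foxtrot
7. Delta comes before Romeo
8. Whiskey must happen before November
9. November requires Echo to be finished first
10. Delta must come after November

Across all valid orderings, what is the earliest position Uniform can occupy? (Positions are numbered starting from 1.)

2

Working backwards through the constraints from Uniform, its only required predecessor is Echo.
So at minimum 1 operation comes before Uniform, putting Uniform no earlier than position 2. That position is achievable by scheduling exactly that predecessor first.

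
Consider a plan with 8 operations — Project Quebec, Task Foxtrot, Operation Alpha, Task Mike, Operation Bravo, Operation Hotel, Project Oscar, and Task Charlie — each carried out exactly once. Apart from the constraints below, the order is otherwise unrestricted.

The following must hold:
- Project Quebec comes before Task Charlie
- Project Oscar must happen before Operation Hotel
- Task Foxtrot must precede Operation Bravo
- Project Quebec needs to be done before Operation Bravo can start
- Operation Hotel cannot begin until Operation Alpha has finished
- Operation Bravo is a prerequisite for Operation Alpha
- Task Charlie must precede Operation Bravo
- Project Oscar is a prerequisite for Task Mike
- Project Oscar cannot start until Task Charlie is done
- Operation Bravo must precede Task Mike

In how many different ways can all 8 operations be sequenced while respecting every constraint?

27

2 operations have no prerequisites (Project Quebec, Task Foxtrot), so any of them could come first.
Counting all ways to extend the partial order to a total order gives 27.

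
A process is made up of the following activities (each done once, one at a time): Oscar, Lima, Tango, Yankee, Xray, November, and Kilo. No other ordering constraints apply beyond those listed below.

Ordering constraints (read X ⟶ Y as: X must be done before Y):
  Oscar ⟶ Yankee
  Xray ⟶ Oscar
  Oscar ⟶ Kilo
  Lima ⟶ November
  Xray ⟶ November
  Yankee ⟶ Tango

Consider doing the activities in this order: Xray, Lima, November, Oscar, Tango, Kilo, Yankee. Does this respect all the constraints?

No

The sequence places Tango ahead of Yankee.
But one of the constraints requires Yankee before Tango, so this ordering violates it.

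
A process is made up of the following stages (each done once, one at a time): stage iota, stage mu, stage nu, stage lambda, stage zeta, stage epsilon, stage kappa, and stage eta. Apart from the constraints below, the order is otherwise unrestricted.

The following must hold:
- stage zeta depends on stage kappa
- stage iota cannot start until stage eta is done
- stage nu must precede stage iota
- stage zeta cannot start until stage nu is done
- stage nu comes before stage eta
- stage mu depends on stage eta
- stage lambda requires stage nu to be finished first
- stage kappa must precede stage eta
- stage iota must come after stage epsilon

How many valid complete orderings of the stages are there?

509

The stages with no prerequisites are stage nu, stage epsilon, stage kappa; any of them can be placed first.
Enumerating by repeatedly choosing an available stage (one whose prerequisites are all placed) gives 509 distinct complete orderings.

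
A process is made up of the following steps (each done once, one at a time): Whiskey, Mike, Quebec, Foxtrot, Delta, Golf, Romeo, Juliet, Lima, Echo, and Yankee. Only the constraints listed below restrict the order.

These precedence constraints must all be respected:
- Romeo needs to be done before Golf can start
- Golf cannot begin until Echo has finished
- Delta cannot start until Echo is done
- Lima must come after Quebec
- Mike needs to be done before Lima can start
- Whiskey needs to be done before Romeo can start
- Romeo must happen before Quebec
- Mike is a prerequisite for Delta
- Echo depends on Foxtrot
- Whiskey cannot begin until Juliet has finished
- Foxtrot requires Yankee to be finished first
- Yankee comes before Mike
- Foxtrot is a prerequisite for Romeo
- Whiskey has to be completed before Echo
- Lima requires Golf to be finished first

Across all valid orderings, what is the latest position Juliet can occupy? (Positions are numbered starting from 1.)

Every step that must follow Juliet has to come after it. Tracing all chains starting from Juliet, those steps are: Whiskey, Quebec, Delta, Golf, Romeo, Lima, Echo — 7 in total.
So at least 7 steps follow Juliet, putting Juliet no later than position 4. That position is achievable by scheduling everything else first.

4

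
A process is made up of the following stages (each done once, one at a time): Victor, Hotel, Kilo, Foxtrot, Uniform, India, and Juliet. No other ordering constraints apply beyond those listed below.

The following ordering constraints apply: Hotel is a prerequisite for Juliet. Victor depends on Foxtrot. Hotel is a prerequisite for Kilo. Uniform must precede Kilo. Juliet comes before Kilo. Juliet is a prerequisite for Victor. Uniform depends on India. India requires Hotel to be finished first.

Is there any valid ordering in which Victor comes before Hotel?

Following Hotel → Juliet → Victor, Hotel must precede Victor in every valid ordering.
So no valid ordering can have Victor before Hotel.

No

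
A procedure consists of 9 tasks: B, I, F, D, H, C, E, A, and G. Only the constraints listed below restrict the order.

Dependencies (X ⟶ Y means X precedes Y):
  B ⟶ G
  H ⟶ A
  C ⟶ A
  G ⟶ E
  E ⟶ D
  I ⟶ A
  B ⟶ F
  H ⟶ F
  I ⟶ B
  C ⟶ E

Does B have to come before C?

No chain of constraints connects B to C in either direction.
So B can come before C or after — it is not forced.

No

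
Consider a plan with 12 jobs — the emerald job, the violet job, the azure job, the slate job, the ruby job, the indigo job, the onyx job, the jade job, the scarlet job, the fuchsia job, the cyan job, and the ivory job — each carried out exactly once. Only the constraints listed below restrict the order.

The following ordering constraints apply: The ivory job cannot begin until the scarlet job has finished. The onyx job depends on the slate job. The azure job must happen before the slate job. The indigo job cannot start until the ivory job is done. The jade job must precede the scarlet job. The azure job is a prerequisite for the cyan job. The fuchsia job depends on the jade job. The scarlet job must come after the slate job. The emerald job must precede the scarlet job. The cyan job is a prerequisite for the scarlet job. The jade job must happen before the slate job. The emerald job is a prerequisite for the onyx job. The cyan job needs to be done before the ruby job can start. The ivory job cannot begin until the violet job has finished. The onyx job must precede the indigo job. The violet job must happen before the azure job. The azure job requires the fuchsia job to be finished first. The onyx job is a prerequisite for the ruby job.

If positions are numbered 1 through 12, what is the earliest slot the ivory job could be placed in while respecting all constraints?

9

Working backwards through the constraints from the ivory job, its full set of required predecessors is the emerald job, the violet job, the azure job, the slate job, the jade job, the scarlet job, the fuchsia job, the cyan job — 8 of them.
So at minimum 8 jobs come before the ivory job, putting the ivory job no earlier than position 9. That position is achievable by scheduling exactly those predecessors first.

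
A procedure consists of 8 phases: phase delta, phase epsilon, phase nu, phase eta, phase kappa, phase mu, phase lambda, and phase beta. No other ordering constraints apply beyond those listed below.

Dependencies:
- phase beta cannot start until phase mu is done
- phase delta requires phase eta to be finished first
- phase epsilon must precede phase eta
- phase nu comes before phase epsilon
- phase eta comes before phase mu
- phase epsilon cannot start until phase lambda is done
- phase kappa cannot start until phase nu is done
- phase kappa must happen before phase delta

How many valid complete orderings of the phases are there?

27

2 phases have no prerequisites (phase nu, phase lambda), so any of them could come first.
Counting all ways to extend the partial order to a total order gives 27.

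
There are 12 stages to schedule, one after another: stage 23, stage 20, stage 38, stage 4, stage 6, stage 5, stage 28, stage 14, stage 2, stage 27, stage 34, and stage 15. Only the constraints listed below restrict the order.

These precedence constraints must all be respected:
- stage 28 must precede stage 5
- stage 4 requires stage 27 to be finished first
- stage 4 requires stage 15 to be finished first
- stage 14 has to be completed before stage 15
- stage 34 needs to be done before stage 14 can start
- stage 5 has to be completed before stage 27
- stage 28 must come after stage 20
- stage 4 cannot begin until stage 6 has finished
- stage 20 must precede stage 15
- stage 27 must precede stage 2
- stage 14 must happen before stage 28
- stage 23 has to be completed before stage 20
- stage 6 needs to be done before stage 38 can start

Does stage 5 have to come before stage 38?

No

No chain of constraints connects stage 5 to stage 38 in either direction.
A valid ordering placing stage 38 before stage 5 exists, so the answer is no.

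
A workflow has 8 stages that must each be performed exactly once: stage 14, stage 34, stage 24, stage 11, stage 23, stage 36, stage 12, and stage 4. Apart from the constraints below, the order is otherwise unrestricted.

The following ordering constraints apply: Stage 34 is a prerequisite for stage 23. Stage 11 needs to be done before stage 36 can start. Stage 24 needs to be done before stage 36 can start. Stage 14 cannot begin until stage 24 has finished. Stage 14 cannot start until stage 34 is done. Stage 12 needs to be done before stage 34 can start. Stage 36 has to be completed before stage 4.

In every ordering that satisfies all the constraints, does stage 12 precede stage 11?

No

No chain of constraints connects stage 12 to stage 11 in either direction.
There exist valid orderings with stage 11 before stage 12, so stage 12 is not required to come first.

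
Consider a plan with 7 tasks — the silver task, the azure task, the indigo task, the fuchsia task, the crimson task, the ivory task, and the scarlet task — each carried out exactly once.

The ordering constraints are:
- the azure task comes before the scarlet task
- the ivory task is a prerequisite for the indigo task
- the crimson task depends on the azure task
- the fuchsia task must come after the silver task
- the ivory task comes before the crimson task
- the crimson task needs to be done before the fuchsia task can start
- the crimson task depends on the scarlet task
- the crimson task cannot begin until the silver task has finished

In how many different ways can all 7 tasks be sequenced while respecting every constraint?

3 tasks have no prerequisites (the silver task, the azure task, the ivory task), so any of them could come first.
Systematically extending each partial ordering one task at a time and counting, there are 54 complete orderings.

54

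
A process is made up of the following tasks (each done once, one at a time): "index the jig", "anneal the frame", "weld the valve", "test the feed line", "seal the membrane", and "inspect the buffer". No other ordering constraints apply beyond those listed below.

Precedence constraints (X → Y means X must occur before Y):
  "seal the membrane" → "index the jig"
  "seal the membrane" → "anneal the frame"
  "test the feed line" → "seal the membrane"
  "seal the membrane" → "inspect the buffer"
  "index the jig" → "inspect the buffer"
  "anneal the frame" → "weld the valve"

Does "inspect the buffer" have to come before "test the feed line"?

No

There is a chain "test the feed line" → "seal the membrane" → "inspect the buffer", which puts "test the feed line" before "inspect the buffer".
So "inspect the buffer" does not have to come before "test the feed line" — it cannot.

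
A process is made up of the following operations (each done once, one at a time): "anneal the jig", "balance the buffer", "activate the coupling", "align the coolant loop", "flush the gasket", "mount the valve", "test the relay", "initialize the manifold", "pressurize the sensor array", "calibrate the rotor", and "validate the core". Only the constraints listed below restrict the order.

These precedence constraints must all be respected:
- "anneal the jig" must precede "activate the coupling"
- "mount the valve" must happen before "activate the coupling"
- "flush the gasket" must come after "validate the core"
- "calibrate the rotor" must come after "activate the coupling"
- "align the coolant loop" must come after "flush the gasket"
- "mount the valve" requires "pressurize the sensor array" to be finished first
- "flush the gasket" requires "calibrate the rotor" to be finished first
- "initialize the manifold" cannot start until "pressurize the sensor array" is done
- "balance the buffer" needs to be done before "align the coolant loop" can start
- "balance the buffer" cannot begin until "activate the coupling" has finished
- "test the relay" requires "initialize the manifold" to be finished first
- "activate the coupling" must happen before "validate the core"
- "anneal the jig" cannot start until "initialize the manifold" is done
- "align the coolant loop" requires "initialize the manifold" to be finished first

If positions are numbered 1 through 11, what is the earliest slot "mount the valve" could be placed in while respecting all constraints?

2

The only operation forced before "mount the valve" (directly or transitively) is "pressurize the sensor array".
So at minimum 1 operation comes before "mount the valve", putting "mount the valve" no earlier than position 2. That position is achievable by scheduling exactly that predecessor first.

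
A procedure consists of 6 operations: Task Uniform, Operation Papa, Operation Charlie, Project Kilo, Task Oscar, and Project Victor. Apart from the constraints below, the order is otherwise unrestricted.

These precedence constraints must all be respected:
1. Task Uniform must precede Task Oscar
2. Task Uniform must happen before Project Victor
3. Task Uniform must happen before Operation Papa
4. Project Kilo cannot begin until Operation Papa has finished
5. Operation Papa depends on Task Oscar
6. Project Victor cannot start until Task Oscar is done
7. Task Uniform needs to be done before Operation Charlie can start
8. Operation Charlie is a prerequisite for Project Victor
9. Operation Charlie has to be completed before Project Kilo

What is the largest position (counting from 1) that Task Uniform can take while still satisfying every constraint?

1

Following every chain forward from Task Uniform, the operations that must come later are Operation Papa, Operation Charlie, Project Kilo, Task Oscar, Project Victor — 5 of them.
With 5 mandatory successors out of 6 operations total, the latest slot for Task Uniform is 6−5 = 1, and it's reachable by doing all non-successors before Task Uniform.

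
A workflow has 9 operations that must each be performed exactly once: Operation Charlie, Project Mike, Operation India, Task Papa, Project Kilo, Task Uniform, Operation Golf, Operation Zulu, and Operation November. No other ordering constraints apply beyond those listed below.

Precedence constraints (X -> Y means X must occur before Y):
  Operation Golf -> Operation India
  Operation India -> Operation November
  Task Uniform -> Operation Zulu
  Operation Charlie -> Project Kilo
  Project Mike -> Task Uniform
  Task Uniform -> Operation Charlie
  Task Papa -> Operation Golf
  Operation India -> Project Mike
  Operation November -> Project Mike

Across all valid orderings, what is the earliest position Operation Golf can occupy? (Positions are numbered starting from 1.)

2

The only operation forced before Operation Golf (directly or transitively) is Task Papa.
So at minimum 1 operation comes before Operation Golf, putting Operation Golf no earlier than position 2. That position is achievable by scheduling exactly that predecessor first.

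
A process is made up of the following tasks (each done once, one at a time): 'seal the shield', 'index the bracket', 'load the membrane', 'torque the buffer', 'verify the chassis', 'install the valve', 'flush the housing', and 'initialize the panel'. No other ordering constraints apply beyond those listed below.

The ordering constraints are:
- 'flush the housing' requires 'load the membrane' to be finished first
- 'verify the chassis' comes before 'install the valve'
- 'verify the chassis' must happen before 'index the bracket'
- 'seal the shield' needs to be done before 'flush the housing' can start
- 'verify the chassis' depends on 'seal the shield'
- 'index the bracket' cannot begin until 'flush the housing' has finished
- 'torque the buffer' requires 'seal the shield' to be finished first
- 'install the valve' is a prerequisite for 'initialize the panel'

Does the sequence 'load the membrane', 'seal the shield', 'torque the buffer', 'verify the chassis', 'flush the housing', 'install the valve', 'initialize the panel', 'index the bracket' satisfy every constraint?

Going through the constraints one by one, each required predecessor appears earlier in the sequence than its dependent — e.g. 'load the membrane' (position 1) is before 'flush the housing' (position 5), as required.

Yes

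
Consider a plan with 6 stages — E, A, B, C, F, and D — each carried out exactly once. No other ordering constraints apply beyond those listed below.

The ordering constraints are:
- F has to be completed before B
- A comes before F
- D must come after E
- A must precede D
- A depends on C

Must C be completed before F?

Yes

Chaining the stated constraints: C → A → F.
That forces C before F in every valid schedule.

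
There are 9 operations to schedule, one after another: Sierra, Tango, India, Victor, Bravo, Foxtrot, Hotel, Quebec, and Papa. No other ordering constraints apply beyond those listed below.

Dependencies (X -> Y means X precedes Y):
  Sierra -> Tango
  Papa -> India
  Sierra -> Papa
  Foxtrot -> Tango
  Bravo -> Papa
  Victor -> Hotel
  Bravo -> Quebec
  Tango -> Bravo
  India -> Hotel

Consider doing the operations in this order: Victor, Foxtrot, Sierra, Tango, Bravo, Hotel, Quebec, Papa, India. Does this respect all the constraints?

No

In the proposed order, Hotel appears before India.
That contradicts the constraint that India must precede Hotel.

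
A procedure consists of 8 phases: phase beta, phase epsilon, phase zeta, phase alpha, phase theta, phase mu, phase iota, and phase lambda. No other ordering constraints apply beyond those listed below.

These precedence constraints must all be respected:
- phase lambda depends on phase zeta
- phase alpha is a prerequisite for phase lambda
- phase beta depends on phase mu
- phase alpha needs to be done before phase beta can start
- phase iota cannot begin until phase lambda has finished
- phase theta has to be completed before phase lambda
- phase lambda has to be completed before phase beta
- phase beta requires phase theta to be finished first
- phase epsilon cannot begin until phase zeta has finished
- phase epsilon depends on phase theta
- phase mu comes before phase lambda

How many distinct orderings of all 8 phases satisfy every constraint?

The phases with no prerequisites are phase zeta, phase alpha, phase theta, phase mu; any of them can be placed first.
Enumerating by repeatedly choosing an available phase (one whose prerequisites are all placed) gives 224 distinct complete orderings.

224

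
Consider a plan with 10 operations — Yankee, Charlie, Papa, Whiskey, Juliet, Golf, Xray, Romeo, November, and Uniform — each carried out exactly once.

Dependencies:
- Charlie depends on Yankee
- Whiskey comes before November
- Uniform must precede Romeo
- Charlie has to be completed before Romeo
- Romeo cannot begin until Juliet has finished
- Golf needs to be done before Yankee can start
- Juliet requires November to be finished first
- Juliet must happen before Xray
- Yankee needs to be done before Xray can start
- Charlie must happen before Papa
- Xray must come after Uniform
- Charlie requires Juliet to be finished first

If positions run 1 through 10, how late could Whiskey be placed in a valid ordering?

4

Every operation that must follow Whiskey has to come after it. Tracing all chains starting from Whiskey, those operations are: Charlie, Papa, Juliet, Xray, Romeo, November — 6 in total.
So at least 6 operations follow Whiskey, putting Whiskey no later than position 4. That position is achievable by scheduling everything else first.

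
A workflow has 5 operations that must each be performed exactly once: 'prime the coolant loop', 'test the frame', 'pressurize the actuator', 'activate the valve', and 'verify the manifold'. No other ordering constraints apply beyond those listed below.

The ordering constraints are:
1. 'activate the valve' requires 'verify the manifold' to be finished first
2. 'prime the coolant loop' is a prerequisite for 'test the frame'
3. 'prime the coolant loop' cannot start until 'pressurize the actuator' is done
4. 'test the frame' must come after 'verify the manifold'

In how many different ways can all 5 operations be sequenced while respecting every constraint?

9

2 operations have no prerequisites ('pressurize the actuator', 'verify the manifold'), so any of them could come first.
Systematically extending each partial ordering one operation at a time and counting, there are 9 complete orderings.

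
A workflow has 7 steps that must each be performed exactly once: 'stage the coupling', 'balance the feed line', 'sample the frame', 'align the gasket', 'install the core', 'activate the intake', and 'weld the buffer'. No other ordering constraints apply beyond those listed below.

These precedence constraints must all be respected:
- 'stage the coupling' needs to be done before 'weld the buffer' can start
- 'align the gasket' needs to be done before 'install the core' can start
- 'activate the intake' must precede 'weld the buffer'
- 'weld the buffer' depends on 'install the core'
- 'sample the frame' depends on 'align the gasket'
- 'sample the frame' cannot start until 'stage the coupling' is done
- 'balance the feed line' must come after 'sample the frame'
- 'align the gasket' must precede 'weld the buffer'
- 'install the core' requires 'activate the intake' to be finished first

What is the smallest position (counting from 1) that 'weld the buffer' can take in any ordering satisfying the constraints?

The steps that are forced before 'weld the buffer', directly or transitively, are 'stage the coupling', 'align the gasket', 'install the core', 'activate the intake'. That's 4 steps.
With 4 mandatory predecessors, the earliest 'weld the buffer' can sit is position 4+1 = 5, and placing just those 4 first achieves it.

5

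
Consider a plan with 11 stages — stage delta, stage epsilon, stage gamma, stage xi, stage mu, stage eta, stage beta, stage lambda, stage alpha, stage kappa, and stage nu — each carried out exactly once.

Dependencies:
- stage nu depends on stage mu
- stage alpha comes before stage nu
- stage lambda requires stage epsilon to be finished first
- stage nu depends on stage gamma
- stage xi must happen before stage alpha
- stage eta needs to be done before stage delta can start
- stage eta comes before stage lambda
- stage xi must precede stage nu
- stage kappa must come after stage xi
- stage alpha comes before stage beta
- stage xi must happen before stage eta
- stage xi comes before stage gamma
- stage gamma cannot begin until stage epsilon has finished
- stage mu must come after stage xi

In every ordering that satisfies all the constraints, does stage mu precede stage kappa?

No chain of constraints connects stage mu to stage kappa in either direction.
There exist valid orderings with stage kappa before stage mu, so stage mu is not required to come first.

No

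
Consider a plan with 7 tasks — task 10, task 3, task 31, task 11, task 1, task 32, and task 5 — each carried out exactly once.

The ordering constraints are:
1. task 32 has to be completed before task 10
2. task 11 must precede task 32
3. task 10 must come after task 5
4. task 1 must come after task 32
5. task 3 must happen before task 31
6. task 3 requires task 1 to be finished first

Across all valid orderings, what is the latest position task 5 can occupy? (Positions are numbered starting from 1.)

Following the constraints forward from task 5, its only required successor is task 10.
With 1 mandatory successor out of 7 tasks total, the latest slot for task 5 is 7−1 = 6, and it's reachable by doing all non-successors before task 5.

6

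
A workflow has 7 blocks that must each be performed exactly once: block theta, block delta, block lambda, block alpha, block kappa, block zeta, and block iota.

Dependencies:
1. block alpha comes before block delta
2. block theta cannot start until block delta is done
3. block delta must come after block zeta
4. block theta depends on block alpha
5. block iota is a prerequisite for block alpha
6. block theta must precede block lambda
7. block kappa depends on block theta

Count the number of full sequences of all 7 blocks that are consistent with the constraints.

6

The blocks with no prerequisites are block zeta, block iota; any of them can be placed first.
Systematically extending each partial ordering one block at a time and counting, there are 6 complete orderings.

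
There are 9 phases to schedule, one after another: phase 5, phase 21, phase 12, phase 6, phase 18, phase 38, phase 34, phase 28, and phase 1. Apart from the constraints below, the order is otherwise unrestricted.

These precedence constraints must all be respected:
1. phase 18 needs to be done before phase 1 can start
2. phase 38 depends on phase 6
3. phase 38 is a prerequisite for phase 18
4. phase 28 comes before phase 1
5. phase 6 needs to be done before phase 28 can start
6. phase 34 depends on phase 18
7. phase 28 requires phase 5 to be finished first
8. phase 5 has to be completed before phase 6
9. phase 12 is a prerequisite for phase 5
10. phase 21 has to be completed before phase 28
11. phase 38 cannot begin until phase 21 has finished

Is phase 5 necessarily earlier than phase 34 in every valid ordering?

Yes

There is a constraint chain phase 5 → phase 6 → phase 38 → phase 18 → phase 34.
Hence phase 5 necessarily comes before phase 34.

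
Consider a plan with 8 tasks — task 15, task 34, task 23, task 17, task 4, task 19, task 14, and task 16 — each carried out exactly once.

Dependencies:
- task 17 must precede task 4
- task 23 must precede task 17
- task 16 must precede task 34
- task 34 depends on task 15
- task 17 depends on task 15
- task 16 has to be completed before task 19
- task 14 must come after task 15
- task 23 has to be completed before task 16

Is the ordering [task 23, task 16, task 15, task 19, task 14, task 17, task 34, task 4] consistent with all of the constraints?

Yes

Going through the constraints one by one, each required predecessor appears earlier in the sequence than its dependent — e.g. task 16 (position 2) is before task 34 (position 7), as required.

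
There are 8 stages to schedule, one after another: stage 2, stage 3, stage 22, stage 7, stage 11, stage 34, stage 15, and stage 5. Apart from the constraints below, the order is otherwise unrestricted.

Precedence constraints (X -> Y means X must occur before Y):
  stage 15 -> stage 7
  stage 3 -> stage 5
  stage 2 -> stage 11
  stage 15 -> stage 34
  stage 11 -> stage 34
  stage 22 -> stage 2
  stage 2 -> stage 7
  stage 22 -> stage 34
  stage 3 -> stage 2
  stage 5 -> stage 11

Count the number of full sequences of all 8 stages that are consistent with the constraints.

93

The stages with no prerequisites are stage 3, stage 22, stage 15; any of them can be placed first.
Systematically extending each partial ordering one stage at a time and counting, there are 93 complete orderings.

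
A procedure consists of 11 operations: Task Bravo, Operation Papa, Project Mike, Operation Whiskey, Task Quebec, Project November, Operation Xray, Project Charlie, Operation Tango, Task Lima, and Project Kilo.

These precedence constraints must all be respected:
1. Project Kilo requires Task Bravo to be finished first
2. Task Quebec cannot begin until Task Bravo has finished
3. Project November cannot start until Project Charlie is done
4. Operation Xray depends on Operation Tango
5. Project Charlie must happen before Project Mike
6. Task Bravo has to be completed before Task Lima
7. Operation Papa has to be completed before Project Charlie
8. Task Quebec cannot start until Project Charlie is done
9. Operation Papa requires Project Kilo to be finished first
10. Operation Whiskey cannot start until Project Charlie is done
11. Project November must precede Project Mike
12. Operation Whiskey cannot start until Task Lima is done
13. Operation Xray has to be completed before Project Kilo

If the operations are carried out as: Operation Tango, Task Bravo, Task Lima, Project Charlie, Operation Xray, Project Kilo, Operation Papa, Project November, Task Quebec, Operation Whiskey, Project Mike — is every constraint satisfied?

Here Operation Papa comes after Project Charlie.
But one of the constraints requires Operation Papa before Project Charlie, so this ordering violates it.

No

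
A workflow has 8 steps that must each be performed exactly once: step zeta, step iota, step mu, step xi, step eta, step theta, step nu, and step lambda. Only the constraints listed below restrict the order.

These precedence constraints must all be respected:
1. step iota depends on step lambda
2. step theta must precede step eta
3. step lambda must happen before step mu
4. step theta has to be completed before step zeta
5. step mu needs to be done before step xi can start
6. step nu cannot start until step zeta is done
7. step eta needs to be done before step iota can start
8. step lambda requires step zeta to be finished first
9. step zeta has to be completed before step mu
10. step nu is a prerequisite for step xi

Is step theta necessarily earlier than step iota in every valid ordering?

Chaining the stated constraints: step theta → step eta → step iota.
That forces step theta before step iota in every valid schedule.

Yes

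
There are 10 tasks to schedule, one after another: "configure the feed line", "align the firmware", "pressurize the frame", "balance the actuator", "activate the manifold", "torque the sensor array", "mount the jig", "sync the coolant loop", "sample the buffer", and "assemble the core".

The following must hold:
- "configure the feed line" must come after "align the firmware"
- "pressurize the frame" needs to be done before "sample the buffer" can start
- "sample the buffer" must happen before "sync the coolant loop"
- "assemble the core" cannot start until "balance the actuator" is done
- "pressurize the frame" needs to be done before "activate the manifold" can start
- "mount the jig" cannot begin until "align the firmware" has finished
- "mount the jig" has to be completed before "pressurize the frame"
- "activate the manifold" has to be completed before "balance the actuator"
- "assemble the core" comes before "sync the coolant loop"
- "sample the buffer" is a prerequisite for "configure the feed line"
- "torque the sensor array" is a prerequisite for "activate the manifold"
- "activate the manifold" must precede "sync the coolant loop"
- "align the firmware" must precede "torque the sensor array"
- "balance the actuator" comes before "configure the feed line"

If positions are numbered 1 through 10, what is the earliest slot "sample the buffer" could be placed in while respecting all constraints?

Working backwards through the constraints from "sample the buffer", its full set of required predecessors is "align the firmware", "pressurize the frame", "mount the jig" — 3 of them.
With 3 mandatory predecessors, the earliest "sample the buffer" can sit is position 3+1 = 4, and placing just those 3 first achieves it.

4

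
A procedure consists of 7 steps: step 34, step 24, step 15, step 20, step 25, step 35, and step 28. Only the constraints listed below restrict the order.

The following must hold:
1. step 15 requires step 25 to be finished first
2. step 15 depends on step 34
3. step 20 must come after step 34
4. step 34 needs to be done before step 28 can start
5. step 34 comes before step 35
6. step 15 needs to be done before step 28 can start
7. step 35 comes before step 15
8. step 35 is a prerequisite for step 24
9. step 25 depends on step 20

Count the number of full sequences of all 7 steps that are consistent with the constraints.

12

Step 34 is the only step with nothing required before it, so every ordering starts there.
Systematically extending each partial ordering one step at a time and counting, there are 12 complete orderings.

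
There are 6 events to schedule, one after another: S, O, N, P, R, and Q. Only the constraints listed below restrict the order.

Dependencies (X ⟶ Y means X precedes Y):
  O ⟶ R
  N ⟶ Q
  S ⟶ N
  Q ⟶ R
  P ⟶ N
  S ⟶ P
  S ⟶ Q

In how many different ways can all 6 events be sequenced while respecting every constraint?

5

2 events have no prerequisites (S, O), so any of them could come first.
Counting all ways to extend the partial order to a total order gives 5.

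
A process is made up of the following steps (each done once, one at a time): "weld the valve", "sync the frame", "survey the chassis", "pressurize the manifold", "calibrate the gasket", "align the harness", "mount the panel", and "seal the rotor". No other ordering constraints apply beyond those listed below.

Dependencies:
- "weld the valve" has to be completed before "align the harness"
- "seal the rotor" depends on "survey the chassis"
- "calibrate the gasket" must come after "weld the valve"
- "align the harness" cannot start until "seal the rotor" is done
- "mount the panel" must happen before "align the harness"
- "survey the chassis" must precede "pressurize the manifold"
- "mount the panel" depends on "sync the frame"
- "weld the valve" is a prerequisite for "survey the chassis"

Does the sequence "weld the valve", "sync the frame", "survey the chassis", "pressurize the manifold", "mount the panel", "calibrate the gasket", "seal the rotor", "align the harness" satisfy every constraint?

Every stated constraint is respected: "weld the valve" sits at position 1, ahead of "align the harness" at position 8, and each of the other listed pairs likewise has the predecessor earlier in the sequence.

Yes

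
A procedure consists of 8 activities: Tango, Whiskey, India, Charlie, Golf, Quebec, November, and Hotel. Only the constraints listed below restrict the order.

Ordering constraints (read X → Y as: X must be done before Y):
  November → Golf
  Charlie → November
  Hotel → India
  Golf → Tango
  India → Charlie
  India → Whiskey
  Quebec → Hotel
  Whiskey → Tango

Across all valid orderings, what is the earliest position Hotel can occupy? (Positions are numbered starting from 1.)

2

Working backwards through the constraints from Hotel, its only required predecessor is Quebec.
So at minimum 1 activity comes before Hotel, putting Hotel no earlier than position 2. That position is achievable by scheduling exactly that predecessor first.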